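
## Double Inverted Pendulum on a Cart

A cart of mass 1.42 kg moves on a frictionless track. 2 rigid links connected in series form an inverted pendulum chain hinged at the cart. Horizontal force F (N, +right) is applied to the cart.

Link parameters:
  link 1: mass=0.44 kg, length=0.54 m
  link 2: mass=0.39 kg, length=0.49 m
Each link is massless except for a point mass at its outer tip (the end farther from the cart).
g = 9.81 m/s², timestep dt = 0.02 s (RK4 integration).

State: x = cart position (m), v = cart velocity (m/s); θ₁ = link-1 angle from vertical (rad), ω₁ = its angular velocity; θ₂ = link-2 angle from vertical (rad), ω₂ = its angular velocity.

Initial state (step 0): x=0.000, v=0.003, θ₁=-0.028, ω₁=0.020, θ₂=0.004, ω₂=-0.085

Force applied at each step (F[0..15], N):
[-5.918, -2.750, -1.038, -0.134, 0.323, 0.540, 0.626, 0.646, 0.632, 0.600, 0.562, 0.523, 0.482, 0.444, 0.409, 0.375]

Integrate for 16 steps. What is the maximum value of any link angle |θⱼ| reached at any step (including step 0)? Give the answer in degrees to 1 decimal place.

Answer: 1.6°

Derivation:
apply F[0]=-5.918 → step 1: x=-0.001, v=-0.077, θ₁=-0.026, ω₁=0.149, θ₂=0.003, ω₂=-0.062
apply F[1]=-2.750 → step 2: x=-0.003, v=-0.113, θ₁=-0.023, ω₁=0.197, θ₂=0.002, ω₂=-0.041
apply F[2]=-1.038 → step 3: x=-0.005, v=-0.125, θ₁=-0.019, ω₁=0.205, θ₂=0.001, ω₂=-0.025
apply F[3]=-0.134 → step 4: x=-0.008, v=-0.125, θ₁=-0.015, ω₁=0.194, θ₂=0.000, ω₂=-0.012
apply F[4]=+0.323 → step 5: x=-0.010, v=-0.119, θ₁=-0.011, ω₁=0.173, θ₂=0.000, ω₂=-0.002
apply F[5]=+0.540 → step 6: x=-0.012, v=-0.111, θ₁=-0.008, ω₁=0.151, θ₂=0.000, ω₂=0.006
apply F[6]=+0.626 → step 7: x=-0.014, v=-0.101, θ₁=-0.005, ω₁=0.128, θ₂=0.001, ω₂=0.011
apply F[7]=+0.646 → step 8: x=-0.016, v=-0.091, θ₁=-0.003, ω₁=0.108, θ₂=0.001, ω₂=0.015
apply F[8]=+0.632 → step 9: x=-0.018, v=-0.082, θ₁=-0.001, ω₁=0.089, θ₂=0.001, ω₂=0.017
apply F[9]=+0.600 → step 10: x=-0.020, v=-0.074, θ₁=0.001, ω₁=0.073, θ₂=0.002, ω₂=0.018
apply F[10]=+0.562 → step 11: x=-0.021, v=-0.066, θ₁=0.002, ω₁=0.059, θ₂=0.002, ω₂=0.018
apply F[11]=+0.523 → step 12: x=-0.022, v=-0.059, θ₁=0.003, ω₁=0.047, θ₂=0.002, ω₂=0.017
apply F[12]=+0.482 → step 13: x=-0.023, v=-0.053, θ₁=0.004, ω₁=0.037, θ₂=0.003, ω₂=0.017
apply F[13]=+0.444 → step 14: x=-0.024, v=-0.047, θ₁=0.005, ω₁=0.029, θ₂=0.003, ω₂=0.015
apply F[14]=+0.409 → step 15: x=-0.025, v=-0.042, θ₁=0.005, ω₁=0.022, θ₂=0.003, ω₂=0.014
apply F[15]=+0.375 → step 16: x=-0.026, v=-0.037, θ₁=0.006, ω₁=0.016, θ₂=0.003, ω₂=0.012
Max |angle| over trajectory = 0.028 rad = 1.6°.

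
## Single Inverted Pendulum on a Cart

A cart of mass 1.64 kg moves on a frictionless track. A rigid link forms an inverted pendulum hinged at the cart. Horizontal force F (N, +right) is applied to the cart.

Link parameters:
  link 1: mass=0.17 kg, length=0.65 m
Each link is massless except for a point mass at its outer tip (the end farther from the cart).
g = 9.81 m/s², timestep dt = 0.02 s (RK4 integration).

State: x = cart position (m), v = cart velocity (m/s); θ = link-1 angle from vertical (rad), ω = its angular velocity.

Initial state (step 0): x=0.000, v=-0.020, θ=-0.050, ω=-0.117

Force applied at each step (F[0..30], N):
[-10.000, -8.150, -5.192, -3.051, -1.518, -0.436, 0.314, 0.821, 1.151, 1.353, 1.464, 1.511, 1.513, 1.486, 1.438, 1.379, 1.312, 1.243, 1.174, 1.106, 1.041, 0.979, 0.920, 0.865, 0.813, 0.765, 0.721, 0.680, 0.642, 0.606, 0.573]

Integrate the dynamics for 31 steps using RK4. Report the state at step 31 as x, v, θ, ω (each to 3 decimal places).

apply F[0]=-10.000 → step 1: x=-0.002, v=-0.141, θ=-0.051, ω=0.053
apply F[1]=-8.150 → step 2: x=-0.005, v=-0.239, θ=-0.048, ω=0.190
apply F[2]=-5.192 → step 3: x=-0.011, v=-0.302, θ=-0.044, ω=0.272
apply F[3]=-3.051 → step 4: x=-0.017, v=-0.338, θ=-0.038, ω=0.315
apply F[4]=-1.518 → step 5: x=-0.024, v=-0.356, θ=-0.031, ω=0.332
apply F[5]=-0.436 → step 6: x=-0.031, v=-0.361, θ=-0.025, ω=0.331
apply F[6]=+0.314 → step 7: x=-0.038, v=-0.356, θ=-0.018, ω=0.318
apply F[7]=+0.821 → step 8: x=-0.046, v=-0.346, θ=-0.012, ω=0.298
apply F[8]=+1.151 → step 9: x=-0.052, v=-0.332, θ=-0.006, ω=0.273
apply F[9]=+1.353 → step 10: x=-0.059, v=-0.315, θ=-0.001, ω=0.246
apply F[10]=+1.464 → step 11: x=-0.065, v=-0.297, θ=0.004, ω=0.219
apply F[11]=+1.511 → step 12: x=-0.071, v=-0.279, θ=0.008, ω=0.193
apply F[12]=+1.513 → step 13: x=-0.076, v=-0.261, θ=0.011, ω=0.168
apply F[13]=+1.486 → step 14: x=-0.081, v=-0.243, θ=0.014, ω=0.144
apply F[14]=+1.438 → step 15: x=-0.086, v=-0.226, θ=0.017, ω=0.122
apply F[15]=+1.379 → step 16: x=-0.090, v=-0.209, θ=0.019, ω=0.103
apply F[16]=+1.312 → step 17: x=-0.094, v=-0.194, θ=0.021, ω=0.085
apply F[17]=+1.243 → step 18: x=-0.098, v=-0.179, θ=0.023, ω=0.069
apply F[18]=+1.174 → step 19: x=-0.101, v=-0.165, θ=0.024, ω=0.055
apply F[19]=+1.106 → step 20: x=-0.104, v=-0.152, θ=0.025, ω=0.042
apply F[20]=+1.041 → step 21: x=-0.107, v=-0.140, θ=0.026, ω=0.031
apply F[21]=+0.979 → step 22: x=-0.110, v=-0.129, θ=0.026, ω=0.021
apply F[22]=+0.920 → step 23: x=-0.113, v=-0.118, θ=0.027, ω=0.013
apply F[23]=+0.865 → step 24: x=-0.115, v=-0.108, θ=0.027, ω=0.005
apply F[24]=+0.813 → step 25: x=-0.117, v=-0.098, θ=0.027, ω=-0.001
apply F[25]=+0.765 → step 26: x=-0.119, v=-0.090, θ=0.027, ω=-0.006
apply F[26]=+0.721 → step 27: x=-0.120, v=-0.081, θ=0.026, ω=-0.011
apply F[27]=+0.680 → step 28: x=-0.122, v=-0.074, θ=0.026, ω=-0.015
apply F[28]=+0.642 → step 29: x=-0.123, v=-0.066, θ=0.026, ω=-0.018
apply F[29]=+0.606 → step 30: x=-0.125, v=-0.060, θ=0.025, ω=-0.021
apply F[30]=+0.573 → step 31: x=-0.126, v=-0.053, θ=0.025, ω=-0.024

Answer: x=-0.126, v=-0.053, θ=0.025, ω=-0.024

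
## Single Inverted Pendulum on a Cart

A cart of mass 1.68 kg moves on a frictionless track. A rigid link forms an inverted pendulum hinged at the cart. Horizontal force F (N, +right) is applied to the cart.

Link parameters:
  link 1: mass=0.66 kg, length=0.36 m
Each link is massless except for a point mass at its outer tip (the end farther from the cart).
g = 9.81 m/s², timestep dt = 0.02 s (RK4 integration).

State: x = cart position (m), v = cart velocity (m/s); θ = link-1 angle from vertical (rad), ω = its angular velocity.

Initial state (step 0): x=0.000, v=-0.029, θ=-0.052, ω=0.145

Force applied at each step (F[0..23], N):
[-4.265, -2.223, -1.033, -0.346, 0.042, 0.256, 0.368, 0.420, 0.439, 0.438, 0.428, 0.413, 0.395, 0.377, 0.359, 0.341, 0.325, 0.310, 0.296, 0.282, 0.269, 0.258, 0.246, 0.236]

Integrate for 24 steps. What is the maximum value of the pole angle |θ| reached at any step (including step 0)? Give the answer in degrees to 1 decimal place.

apply F[0]=-4.265 → step 1: x=-0.001, v=-0.076, θ=-0.048, ω=0.248
apply F[1]=-2.223 → step 2: x=-0.003, v=-0.099, θ=-0.043, ω=0.287
apply F[2]=-1.033 → step 3: x=-0.005, v=-0.108, θ=-0.037, ω=0.290
apply F[3]=-0.346 → step 4: x=-0.007, v=-0.110, θ=-0.031, ω=0.276
apply F[4]=+0.042 → step 5: x=-0.009, v=-0.107, θ=-0.026, ω=0.253
apply F[5]=+0.256 → step 6: x=-0.011, v=-0.102, θ=-0.021, ω=0.227
apply F[6]=+0.368 → step 7: x=-0.013, v=-0.096, θ=-0.017, ω=0.200
apply F[7]=+0.420 → step 8: x=-0.015, v=-0.090, θ=-0.013, ω=0.175
apply F[8]=+0.439 → step 9: x=-0.017, v=-0.084, θ=-0.010, ω=0.151
apply F[9]=+0.438 → step 10: x=-0.018, v=-0.078, θ=-0.007, ω=0.130
apply F[10]=+0.428 → step 11: x=-0.020, v=-0.072, θ=-0.005, ω=0.112
apply F[11]=+0.413 → step 12: x=-0.021, v=-0.067, θ=-0.003, ω=0.095
apply F[12]=+0.395 → step 13: x=-0.023, v=-0.062, θ=-0.001, ω=0.081
apply F[13]=+0.377 → step 14: x=-0.024, v=-0.058, θ=0.001, ω=0.068
apply F[14]=+0.359 → step 15: x=-0.025, v=-0.054, θ=0.002, ω=0.057
apply F[15]=+0.341 → step 16: x=-0.026, v=-0.050, θ=0.003, ω=0.048
apply F[16]=+0.325 → step 17: x=-0.027, v=-0.046, θ=0.004, ω=0.040
apply F[17]=+0.310 → step 18: x=-0.028, v=-0.043, θ=0.004, ω=0.032
apply F[18]=+0.296 → step 19: x=-0.029, v=-0.040, θ=0.005, ω=0.026
apply F[19]=+0.282 → step 20: x=-0.029, v=-0.037, θ=0.006, ω=0.021
apply F[20]=+0.269 → step 21: x=-0.030, v=-0.034, θ=0.006, ω=0.016
apply F[21]=+0.258 → step 22: x=-0.031, v=-0.031, θ=0.006, ω=0.012
apply F[22]=+0.246 → step 23: x=-0.031, v=-0.029, θ=0.006, ω=0.009
apply F[23]=+0.236 → step 24: x=-0.032, v=-0.027, θ=0.007, ω=0.006
Max |angle| over trajectory = 0.052 rad = 3.0°.

Answer: 3.0°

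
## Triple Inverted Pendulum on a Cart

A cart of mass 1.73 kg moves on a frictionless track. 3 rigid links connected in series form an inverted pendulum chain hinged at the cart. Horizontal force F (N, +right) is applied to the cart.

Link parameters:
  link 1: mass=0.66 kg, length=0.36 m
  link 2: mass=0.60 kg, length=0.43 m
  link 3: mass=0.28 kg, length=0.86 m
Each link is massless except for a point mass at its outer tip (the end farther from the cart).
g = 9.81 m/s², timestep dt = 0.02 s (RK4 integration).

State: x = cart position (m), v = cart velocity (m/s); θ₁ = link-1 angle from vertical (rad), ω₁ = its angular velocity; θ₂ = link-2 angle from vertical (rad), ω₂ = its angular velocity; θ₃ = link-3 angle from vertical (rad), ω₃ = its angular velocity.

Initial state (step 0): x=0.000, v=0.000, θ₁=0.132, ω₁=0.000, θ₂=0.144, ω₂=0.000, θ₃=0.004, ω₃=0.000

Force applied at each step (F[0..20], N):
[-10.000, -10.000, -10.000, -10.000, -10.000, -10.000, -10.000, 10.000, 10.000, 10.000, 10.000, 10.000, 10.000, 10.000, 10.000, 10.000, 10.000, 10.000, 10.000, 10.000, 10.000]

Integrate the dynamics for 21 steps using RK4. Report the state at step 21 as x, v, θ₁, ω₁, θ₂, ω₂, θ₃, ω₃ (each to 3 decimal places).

apply F[0]=-10.000 → step 1: x=-0.001, v=-0.136, θ₁=0.136, ω₁=0.441, θ₂=0.144, ω₂=0.036, θ₃=0.004, ω₃=-0.042
apply F[1]=-10.000 → step 2: x=-0.005, v=-0.273, θ₁=0.150, ω₁=0.894, θ₂=0.145, ω₂=0.064, θ₃=0.002, ω₃=-0.082
apply F[2]=-10.000 → step 3: x=-0.012, v=-0.412, θ₁=0.172, ω₁=1.369, θ₂=0.147, ω₂=0.077, θ₃=0.000, ω₃=-0.122
apply F[3]=-10.000 → step 4: x=-0.022, v=-0.552, θ₁=0.205, ω₁=1.873, θ₂=0.148, ω₂=0.069, θ₃=-0.003, ω₃=-0.159
apply F[4]=-10.000 → step 5: x=-0.034, v=-0.692, θ₁=0.247, ω₁=2.410, θ₂=0.149, ω₂=0.038, θ₃=-0.006, ω₃=-0.191
apply F[5]=-10.000 → step 6: x=-0.050, v=-0.831, θ₁=0.301, ω₁=2.971, θ₂=0.150, ω₂=-0.010, θ₃=-0.010, ω₃=-0.216
apply F[6]=-10.000 → step 7: x=-0.068, v=-0.964, θ₁=0.366, ω₁=3.539, θ₂=0.149, ω₂=-0.060, θ₃=-0.015, ω₃=-0.233
apply F[7]=+10.000 → step 8: x=-0.086, v=-0.886, θ₁=0.438, ω₁=3.650, θ₂=0.147, ω₂=-0.189, θ₃=-0.020, ω₃=-0.262
apply F[8]=+10.000 → step 9: x=-0.103, v=-0.809, θ₁=0.513, ω₁=3.815, θ₂=0.141, ω₂=-0.341, θ₃=-0.025, ω₃=-0.287
apply F[9]=+10.000 → step 10: x=-0.118, v=-0.731, θ₁=0.591, ω₁=4.021, θ₂=0.133, ω₂=-0.501, θ₃=-0.031, ω₃=-0.307
apply F[10]=+10.000 → step 11: x=-0.132, v=-0.648, θ₁=0.674, ω₁=4.252, θ₂=0.121, ω₂=-0.655, θ₃=-0.037, ω₃=-0.322
apply F[11]=+10.000 → step 12: x=-0.144, v=-0.559, θ₁=0.761, ω₁=4.499, θ₂=0.107, ω₂=-0.791, θ₃=-0.044, ω₃=-0.331
apply F[12]=+10.000 → step 13: x=-0.155, v=-0.463, θ₁=0.854, ω₁=4.757, θ₂=0.090, ω₂=-0.896, θ₃=-0.051, ω₃=-0.336
apply F[13]=+10.000 → step 14: x=-0.163, v=-0.359, θ₁=0.952, ω₁=5.026, θ₂=0.071, ω₂=-0.959, θ₃=-0.057, ω₃=-0.338
apply F[14]=+10.000 → step 15: x=-0.169, v=-0.246, θ₁=1.055, ω₁=5.310, θ₂=0.052, ω₂=-0.973, θ₃=-0.064, ω₃=-0.338
apply F[15]=+10.000 → step 16: x=-0.173, v=-0.122, θ₁=1.164, ω₁=5.619, θ₂=0.033, ω₂=-0.929, θ₃=-0.071, ω₃=-0.336
apply F[16]=+10.000 → step 17: x=-0.174, v=0.012, θ₁=1.280, ω₁=5.965, θ₂=0.015, ω₂=-0.815, θ₃=-0.078, ω₃=-0.334
apply F[17]=+10.000 → step 18: x=-0.172, v=0.160, θ₁=1.403, ω₁=6.363, θ₂=0.001, ω₂=-0.618, θ₃=-0.084, ω₃=-0.333
apply F[18]=+10.000 → step 19: x=-0.167, v=0.325, θ₁=1.535, ω₁=6.835, θ₂=-0.009, ω₂=-0.318, θ₃=-0.091, ω₃=-0.332
apply F[19]=+10.000 → step 20: x=-0.159, v=0.512, θ₁=1.677, ω₁=7.411, θ₂=-0.011, ω₂=0.113, θ₃=-0.097, ω₃=-0.332
apply F[20]=+10.000 → step 21: x=-0.147, v=0.726, θ₁=1.832, ω₁=8.131, θ₂=-0.003, ω₂=0.717, θ₃=-0.104, ω₃=-0.336

Answer: x=-0.147, v=0.726, θ₁=1.832, ω₁=8.131, θ₂=-0.003, ω₂=0.717, θ₃=-0.104, ω₃=-0.336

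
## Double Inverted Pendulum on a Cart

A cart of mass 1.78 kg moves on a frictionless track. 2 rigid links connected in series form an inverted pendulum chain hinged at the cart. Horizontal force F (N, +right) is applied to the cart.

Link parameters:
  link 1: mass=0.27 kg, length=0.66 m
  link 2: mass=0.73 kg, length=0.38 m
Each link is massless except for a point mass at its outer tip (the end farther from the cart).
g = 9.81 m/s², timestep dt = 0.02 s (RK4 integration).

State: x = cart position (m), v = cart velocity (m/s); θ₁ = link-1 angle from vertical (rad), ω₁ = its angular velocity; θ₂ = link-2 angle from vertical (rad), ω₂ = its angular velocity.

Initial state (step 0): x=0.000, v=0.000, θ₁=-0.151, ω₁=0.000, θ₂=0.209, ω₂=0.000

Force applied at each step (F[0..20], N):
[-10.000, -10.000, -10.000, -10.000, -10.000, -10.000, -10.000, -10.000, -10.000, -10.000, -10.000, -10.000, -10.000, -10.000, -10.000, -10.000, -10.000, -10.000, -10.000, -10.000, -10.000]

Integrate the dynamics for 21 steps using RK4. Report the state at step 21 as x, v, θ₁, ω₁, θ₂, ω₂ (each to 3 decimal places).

Answer: x=-0.456, v=-2.223, θ₁=0.208, ω₁=5.617, θ₂=2.290, ω₂=9.017

Derivation:
apply F[0]=-10.000 → step 1: x=-0.001, v=-0.099, θ₁=-0.152, ω₁=-0.107, θ₂=0.214, ω₂=0.537
apply F[1]=-10.000 → step 2: x=-0.004, v=-0.199, θ₁=-0.155, ω₁=-0.212, θ₂=0.230, ω₂=1.075
apply F[2]=-10.000 → step 3: x=-0.009, v=-0.299, θ₁=-0.161, ω₁=-0.311, θ₂=0.257, ω₂=1.611
apply F[3]=-10.000 → step 4: x=-0.016, v=-0.399, θ₁=-0.168, ω₁=-0.398, θ₂=0.295, ω₂=2.141
apply F[4]=-10.000 → step 5: x=-0.025, v=-0.501, θ₁=-0.176, ω₁=-0.465, θ₂=0.343, ω₂=2.657
apply F[5]=-10.000 → step 6: x=-0.036, v=-0.603, θ₁=-0.186, ω₁=-0.505, θ₂=0.401, ω₂=3.150
apply F[6]=-10.000 → step 7: x=-0.049, v=-0.707, θ₁=-0.196, ω₁=-0.509, θ₂=0.469, ω₂=3.616
apply F[7]=-10.000 → step 8: x=-0.064, v=-0.812, θ₁=-0.206, ω₁=-0.472, θ₂=0.545, ω₂=4.053
apply F[8]=-10.000 → step 9: x=-0.082, v=-0.917, θ₁=-0.215, ω₁=-0.390, θ₂=0.631, ω₂=4.466
apply F[9]=-10.000 → step 10: x=-0.101, v=-1.023, θ₁=-0.221, ω₁=-0.259, θ₂=0.724, ω₂=4.862
apply F[10]=-10.000 → step 11: x=-0.122, v=-1.129, θ₁=-0.225, ω₁=-0.075, θ₂=0.825, ω₂=5.249
apply F[11]=-10.000 → step 12: x=-0.146, v=-1.236, θ₁=-0.224, ω₁=0.165, θ₂=0.934, ω₂=5.639
apply F[12]=-10.000 → step 13: x=-0.172, v=-1.343, θ₁=-0.218, ω₁=0.468, θ₂=1.051, ω₂=6.038
apply F[13]=-10.000 → step 14: x=-0.200, v=-1.450, θ₁=-0.205, ω₁=0.839, θ₂=1.176, ω₂=6.455
apply F[14]=-10.000 → step 15: x=-0.230, v=-1.558, θ₁=-0.184, ω₁=1.288, θ₂=1.309, ω₂=6.893
apply F[15]=-10.000 → step 16: x=-0.262, v=-1.666, θ₁=-0.153, ω₁=1.821, θ₂=1.451, ω₂=7.350
apply F[16]=-10.000 → step 17: x=-0.297, v=-1.774, θ₁=-0.110, ω₁=2.444, θ₂=1.603, ω₂=7.818
apply F[17]=-10.000 → step 18: x=-0.333, v=-1.885, θ₁=-0.054, ω₁=3.156, θ₂=1.764, ω₂=8.273
apply F[18]=-10.000 → step 19: x=-0.372, v=-1.996, θ₁=0.016, ω₁=3.946, θ₂=1.934, ω₂=8.673
apply F[19]=-10.000 → step 20: x=-0.413, v=-2.110, θ₁=0.104, ω₁=4.784, θ₂=2.110, ω₂=8.951
apply F[20]=-10.000 → step 21: x=-0.456, v=-2.223, θ₁=0.208, ω₁=5.617, θ₂=2.290, ω₂=9.017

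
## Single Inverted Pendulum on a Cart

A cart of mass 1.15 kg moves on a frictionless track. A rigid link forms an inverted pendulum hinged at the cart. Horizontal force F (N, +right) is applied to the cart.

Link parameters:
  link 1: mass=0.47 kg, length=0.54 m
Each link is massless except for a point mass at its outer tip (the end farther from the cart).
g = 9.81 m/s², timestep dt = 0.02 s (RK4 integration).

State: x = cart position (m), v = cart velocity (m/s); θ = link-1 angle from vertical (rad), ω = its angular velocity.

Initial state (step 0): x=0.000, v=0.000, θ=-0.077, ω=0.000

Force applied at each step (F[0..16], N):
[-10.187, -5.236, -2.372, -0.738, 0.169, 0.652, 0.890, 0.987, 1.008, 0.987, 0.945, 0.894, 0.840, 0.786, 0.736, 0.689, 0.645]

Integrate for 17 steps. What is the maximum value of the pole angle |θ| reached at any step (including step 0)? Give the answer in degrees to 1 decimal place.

Answer: 4.4°

Derivation:
apply F[0]=-10.187 → step 1: x=-0.002, v=-0.171, θ=-0.074, ω=0.288
apply F[1]=-5.236 → step 2: x=-0.006, v=-0.256, θ=-0.067, ω=0.419
apply F[2]=-2.372 → step 3: x=-0.011, v=-0.292, θ=-0.058, ω=0.464
apply F[3]=-0.738 → step 4: x=-0.017, v=-0.301, θ=-0.049, ω=0.460
apply F[4]=+0.169 → step 5: x=-0.023, v=-0.294, θ=-0.040, ω=0.432
apply F[5]=+0.652 → step 6: x=-0.029, v=-0.280, θ=-0.032, ω=0.393
apply F[6]=+0.890 → step 7: x=-0.034, v=-0.262, θ=-0.024, ω=0.350
apply F[7]=+0.987 → step 8: x=-0.040, v=-0.244, θ=-0.018, ω=0.307
apply F[8]=+1.008 → step 9: x=-0.044, v=-0.225, θ=-0.012, ω=0.267
apply F[9]=+0.987 → step 10: x=-0.049, v=-0.207, θ=-0.007, ω=0.230
apply F[10]=+0.945 → step 11: x=-0.053, v=-0.190, θ=-0.003, ω=0.197
apply F[11]=+0.894 → step 12: x=-0.056, v=-0.174, θ=0.001, ω=0.168
apply F[12]=+0.840 → step 13: x=-0.060, v=-0.160, θ=0.004, ω=0.142
apply F[13]=+0.786 → step 14: x=-0.063, v=-0.147, θ=0.006, ω=0.119
apply F[14]=+0.736 → step 15: x=-0.065, v=-0.135, θ=0.009, ω=0.100
apply F[15]=+0.689 → step 16: x=-0.068, v=-0.123, θ=0.010, ω=0.082
apply F[16]=+0.645 → step 17: x=-0.070, v=-0.113, θ=0.012, ω=0.067
Max |angle| over trajectory = 0.077 rad = 4.4°.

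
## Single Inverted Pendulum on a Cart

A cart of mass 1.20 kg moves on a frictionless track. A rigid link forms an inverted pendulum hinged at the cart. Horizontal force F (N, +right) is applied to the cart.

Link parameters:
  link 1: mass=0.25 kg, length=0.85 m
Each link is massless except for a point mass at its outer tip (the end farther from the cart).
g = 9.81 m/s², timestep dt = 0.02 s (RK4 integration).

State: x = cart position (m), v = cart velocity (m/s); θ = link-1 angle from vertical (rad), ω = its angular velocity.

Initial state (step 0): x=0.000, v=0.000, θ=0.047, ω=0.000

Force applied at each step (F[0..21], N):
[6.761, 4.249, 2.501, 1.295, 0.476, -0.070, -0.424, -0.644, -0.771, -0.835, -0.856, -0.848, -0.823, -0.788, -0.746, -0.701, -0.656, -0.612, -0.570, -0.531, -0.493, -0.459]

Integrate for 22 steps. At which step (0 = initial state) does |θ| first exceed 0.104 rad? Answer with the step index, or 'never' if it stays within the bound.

apply F[0]=+6.761 → step 1: x=0.001, v=0.111, θ=0.046, ω=-0.119
apply F[1]=+4.249 → step 2: x=0.004, v=0.180, θ=0.043, ω=-0.190
apply F[2]=+2.501 → step 3: x=0.008, v=0.220, θ=0.039, ω=-0.228
apply F[3]=+1.295 → step 4: x=0.013, v=0.240, θ=0.034, ω=-0.243
apply F[4]=+0.476 → step 5: x=0.017, v=0.246, θ=0.029, ω=-0.244
apply F[5]=-0.070 → step 6: x=0.022, v=0.244, θ=0.024, ω=-0.235
apply F[6]=-0.424 → step 7: x=0.027, v=0.236, θ=0.020, ω=-0.221
apply F[7]=-0.644 → step 8: x=0.032, v=0.225, θ=0.015, ω=-0.203
apply F[8]=-0.771 → step 9: x=0.036, v=0.211, θ=0.012, ω=-0.184
apply F[9]=-0.835 → step 10: x=0.040, v=0.197, θ=0.008, ω=-0.165
apply F[10]=-0.856 → step 11: x=0.044, v=0.183, θ=0.005, ω=-0.147
apply F[11]=-0.848 → step 12: x=0.048, v=0.168, θ=0.002, ω=-0.129
apply F[12]=-0.823 → step 13: x=0.051, v=0.155, θ=-0.000, ω=-0.113
apply F[13]=-0.788 → step 14: x=0.054, v=0.141, θ=-0.002, ω=-0.097
apply F[14]=-0.746 → step 15: x=0.056, v=0.129, θ=-0.004, ω=-0.084
apply F[15]=-0.701 → step 16: x=0.059, v=0.118, θ=-0.006, ω=-0.071
apply F[16]=-0.656 → step 17: x=0.061, v=0.107, θ=-0.007, ω=-0.060
apply F[17]=-0.612 → step 18: x=0.063, v=0.097, θ=-0.008, ω=-0.050
apply F[18]=-0.570 → step 19: x=0.065, v=0.088, θ=-0.009, ω=-0.042
apply F[19]=-0.531 → step 20: x=0.067, v=0.080, θ=-0.010, ω=-0.034
apply F[20]=-0.493 → step 21: x=0.068, v=0.072, θ=-0.010, ω=-0.027
apply F[21]=-0.459 → step 22: x=0.070, v=0.065, θ=-0.011, ω=-0.021
max |θ| = 0.047 ≤ 0.104 over all 23 states.

Answer: never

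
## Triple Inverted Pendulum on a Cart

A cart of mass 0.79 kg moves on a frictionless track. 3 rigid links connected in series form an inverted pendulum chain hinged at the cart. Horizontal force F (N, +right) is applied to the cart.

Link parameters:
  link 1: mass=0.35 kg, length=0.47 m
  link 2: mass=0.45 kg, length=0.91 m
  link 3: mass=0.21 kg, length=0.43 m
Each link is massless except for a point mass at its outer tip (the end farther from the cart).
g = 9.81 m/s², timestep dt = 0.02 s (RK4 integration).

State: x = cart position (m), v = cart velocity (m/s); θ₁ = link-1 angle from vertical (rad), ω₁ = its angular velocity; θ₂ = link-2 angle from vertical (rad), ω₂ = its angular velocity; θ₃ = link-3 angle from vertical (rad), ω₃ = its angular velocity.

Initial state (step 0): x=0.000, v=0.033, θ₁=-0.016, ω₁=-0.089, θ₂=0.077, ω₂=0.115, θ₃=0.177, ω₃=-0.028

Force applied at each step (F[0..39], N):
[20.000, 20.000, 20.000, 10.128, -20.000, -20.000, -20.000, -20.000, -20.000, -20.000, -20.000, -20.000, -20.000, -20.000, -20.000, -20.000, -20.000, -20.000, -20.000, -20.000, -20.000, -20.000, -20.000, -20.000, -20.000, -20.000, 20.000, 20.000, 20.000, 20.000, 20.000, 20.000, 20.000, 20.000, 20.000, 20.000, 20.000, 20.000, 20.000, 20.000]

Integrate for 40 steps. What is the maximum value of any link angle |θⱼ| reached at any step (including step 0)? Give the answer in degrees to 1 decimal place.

Answer: 243.3°

Derivation:
apply F[0]=+20.000 → step 1: x=0.006, v=0.544, θ₁=-0.029, ω₁=-1.254, θ₂=0.080, ω₂=0.161, θ₃=0.177, ω₃=0.031
apply F[1]=+20.000 → step 2: x=0.022, v=1.058, θ₁=-0.066, ω₁=-2.432, θ₂=0.083, ω₂=0.208, θ₃=0.178, ω₃=0.074
apply F[2]=+20.000 → step 3: x=0.048, v=1.570, θ₁=-0.127, ω₁=-3.595, θ₂=0.088, ω₂=0.236, θ₃=0.180, ω₃=0.092
apply F[3]=+10.128 → step 4: x=0.082, v=1.828, θ₁=-0.205, ω₁=-4.208, θ₂=0.093, ω₂=0.240, θ₃=0.182, ω₃=0.094
apply F[4]=-20.000 → step 5: x=0.114, v=1.363, θ₁=-0.282, ω₁=-3.518, θ₂=0.099, ω₂=0.376, θ₃=0.184, ω₃=0.131
apply F[5]=-20.000 → step 6: x=0.137, v=0.923, θ₁=-0.347, ω₁=-3.005, θ₂=0.108, ω₂=0.587, θ₃=0.187, ω₃=0.173
apply F[6]=-20.000 → step 7: x=0.151, v=0.502, θ₁=-0.403, ω₁=-2.619, θ₂=0.123, ω₂=0.851, θ₃=0.191, ω₃=0.213
apply F[7]=-20.000 → step 8: x=0.157, v=0.093, θ₁=-0.452, ω₁=-2.317, θ₂=0.143, ω₂=1.155, θ₃=0.195, ω₃=0.244
apply F[8]=-20.000 → step 9: x=0.155, v=-0.309, θ₁=-0.496, ω₁=-2.062, θ₂=0.169, ω₂=1.487, θ₃=0.201, ω₃=0.263
apply F[9]=-20.000 → step 10: x=0.145, v=-0.707, θ₁=-0.535, ω₁=-1.825, θ₂=0.202, ω₂=1.836, θ₃=0.206, ω₃=0.270
apply F[10]=-20.000 → step 11: x=0.126, v=-1.104, θ₁=-0.569, ω₁=-1.579, θ₂=0.243, ω₂=2.198, θ₃=0.211, ω₃=0.267
apply F[11]=-20.000 → step 12: x=0.100, v=-1.502, θ₁=-0.597, ω₁=-1.301, θ₂=0.290, ω₂=2.567, θ₃=0.217, ω₃=0.255
apply F[12]=-20.000 → step 13: x=0.066, v=-1.901, θ₁=-0.620, ω₁=-0.972, θ₂=0.345, ω₂=2.940, θ₃=0.221, ω₃=0.242
apply F[13]=-20.000 → step 14: x=0.024, v=-2.302, θ₁=-0.636, ω₁=-0.570, θ₂=0.408, ω₂=3.314, θ₃=0.226, ω₃=0.236
apply F[14]=-20.000 → step 15: x=-0.026, v=-2.707, θ₁=-0.642, ω₁=-0.076, θ₂=0.478, ω₂=3.686, θ₃=0.231, ω₃=0.247
apply F[15]=-20.000 → step 16: x=-0.084, v=-3.115, θ₁=-0.638, ω₁=0.527, θ₂=0.555, ω₂=4.051, θ₃=0.236, ω₃=0.288
apply F[16]=-20.000 → step 17: x=-0.150, v=-3.530, θ₁=-0.621, ω₁=1.260, θ₂=0.640, ω₂=4.402, θ₃=0.243, ω₃=0.373
apply F[17]=-20.000 → step 18: x=-0.225, v=-3.955, θ₁=-0.587, ω₁=2.142, θ₂=0.731, ω₂=4.725, θ₃=0.252, ω₃=0.515
apply F[18]=-20.000 → step 19: x=-0.309, v=-4.395, θ₁=-0.534, ω₁=3.191, θ₂=0.828, ω₂=4.998, θ₃=0.264, ω₃=0.723
apply F[19]=-20.000 → step 20: x=-0.401, v=-4.857, θ₁=-0.458, ω₁=4.421, θ₂=0.930, ω₂=5.183, θ₃=0.281, ω₃=1.003
apply F[20]=-20.000 → step 21: x=-0.503, v=-5.350, θ₁=-0.356, ω₁=5.839, θ₂=1.035, ω₂=5.222, θ₃=0.304, ω₃=1.345
apply F[21]=-20.000 → step 22: x=-0.615, v=-5.872, θ₁=-0.223, ω₁=7.433, θ₂=1.138, ω₂=5.028, θ₃=0.335, ω₃=1.737
apply F[22]=-20.000 → step 23: x=-0.738, v=-6.405, θ₁=-0.057, ω₁=9.159, θ₂=1.234, ω₂=4.492, θ₃=0.374, ω₃=2.168
apply F[23]=-20.000 → step 24: x=-0.871, v=-6.892, θ₁=0.143, ω₁=10.935, θ₂=1.314, ω₂=3.505, θ₃=0.422, ω₃=2.672
apply F[24]=-20.000 → step 25: x=-1.013, v=-7.230, θ₁=0.380, ω₁=12.675, θ₂=1.371, ω₂=2.022, θ₃=0.482, ω₃=3.377
apply F[25]=-20.000 → step 26: x=-1.158, v=-7.272, θ₁=0.650, ω₁=14.334, θ₂=1.392, ω₂=0.109, θ₃=0.560, ω₃=4.544
apply F[26]=+20.000 → step 27: x=-1.294, v=-6.209, θ₁=0.935, ω₁=14.138, θ₂=1.381, ω₂=-1.160, θ₃=0.663, ω₃=5.709
apply F[27]=+20.000 → step 28: x=-1.406, v=-5.003, θ₁=1.216, ω₁=13.980, θ₂=1.349, ω₂=-1.945, θ₃=0.789, ω₃=6.946
apply F[28]=+20.000 → step 29: x=-1.493, v=-3.731, θ₁=1.493, ω₁=13.739, θ₂=1.308, ω₂=-2.109, θ₃=0.939, ω₃=7.965
apply F[29]=+20.000 → step 30: x=-1.555, v=-2.514, θ₁=1.765, ω₁=13.503, θ₂=1.269, ω₂=-1.655, θ₃=1.105, ω₃=8.513
apply F[30]=+20.000 → step 31: x=-1.594, v=-1.403, θ₁=2.035, ω₁=13.514, θ₂=1.244, ω₂=-0.738, θ₃=1.277, ω₃=8.625
apply F[31]=+20.000 → step 32: x=-1.612, v=-0.374, θ₁=2.309, ω₁=13.923, θ₂=1.242, ω₂=0.574, θ₃=1.448, ω₃=8.479
apply F[32]=+20.000 → step 33: x=-1.610, v=0.595, θ₁=2.594, ω₁=14.724, θ₂=1.271, ω₂=2.356, θ₃=1.615, ω₃=8.219
apply F[33]=+20.000 → step 34: x=-1.589, v=1.450, θ₁=2.899, ω₁=15.682, θ₂=1.340, ω₂=4.731, θ₃=1.777, ω₃=7.932
apply F[34]=+20.000 → step 35: x=-1.554, v=2.046, θ₁=3.219, ω₁=16.145, θ₂=1.463, ω₂=7.590, θ₃=1.932, ω₃=7.619
apply F[35]=+20.000 → step 36: x=-1.510, v=2.304, θ₁=3.535, ω₁=15.285, θ₂=1.643, ω₂=10.320, θ₃=2.080, ω₃=7.114
apply F[36]=+20.000 → step 37: x=-1.462, v=2.430, θ₁=3.820, ω₁=12.915, θ₂=1.870, ω₂=12.253, θ₃=2.215, ω₃=6.289
apply F[37]=+20.000 → step 38: x=-1.412, v=2.669, θ₁=4.044, ω₁=9.410, θ₂=2.127, ω₂=13.287, θ₃=2.331, ω₃=5.412
apply F[38]=+20.000 → step 39: x=-1.355, v=3.055, θ₁=4.191, ω₁=5.125, θ₂=2.398, ω₂=13.712, θ₃=2.434, ω₃=4.945
apply F[39]=+20.000 → step 40: x=-1.289, v=3.457, θ₁=4.246, ω₁=0.309, θ₂=2.674, ω₂=13.964, θ₃=2.534, ω₃=5.165
Max |angle| over trajectory = 4.246 rad = 243.3°.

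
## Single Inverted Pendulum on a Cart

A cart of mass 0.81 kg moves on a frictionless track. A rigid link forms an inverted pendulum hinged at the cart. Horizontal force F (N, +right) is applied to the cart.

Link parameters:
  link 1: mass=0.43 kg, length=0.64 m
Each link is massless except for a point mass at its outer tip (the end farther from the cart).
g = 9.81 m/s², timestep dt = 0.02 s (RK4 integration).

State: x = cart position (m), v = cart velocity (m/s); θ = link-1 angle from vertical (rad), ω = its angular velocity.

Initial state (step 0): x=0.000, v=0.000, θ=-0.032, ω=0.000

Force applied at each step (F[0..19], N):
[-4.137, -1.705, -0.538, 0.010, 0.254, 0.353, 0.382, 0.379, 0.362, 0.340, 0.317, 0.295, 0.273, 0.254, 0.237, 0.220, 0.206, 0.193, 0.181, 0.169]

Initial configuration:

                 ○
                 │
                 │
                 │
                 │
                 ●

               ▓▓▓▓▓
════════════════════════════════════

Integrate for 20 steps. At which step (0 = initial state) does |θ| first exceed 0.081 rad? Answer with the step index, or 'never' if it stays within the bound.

apply F[0]=-4.137 → step 1: x=-0.001, v=-0.099, θ=-0.031, ω=0.145
apply F[1]=-1.705 → step 2: x=-0.003, v=-0.138, θ=-0.027, ω=0.197
apply F[2]=-0.538 → step 3: x=-0.006, v=-0.149, θ=-0.023, ω=0.206
apply F[3]=+0.010 → step 4: x=-0.009, v=-0.146, θ=-0.019, ω=0.196
apply F[4]=+0.254 → step 5: x=-0.012, v=-0.138, θ=-0.015, ω=0.178
apply F[5]=+0.353 → step 6: x=-0.015, v=-0.128, θ=-0.012, ω=0.158
apply F[6]=+0.382 → step 7: x=-0.017, v=-0.117, θ=-0.009, ω=0.138
apply F[7]=+0.379 → step 8: x=-0.019, v=-0.107, θ=-0.007, ω=0.120
apply F[8]=+0.362 → step 9: x=-0.021, v=-0.098, θ=-0.004, ω=0.103
apply F[9]=+0.340 → step 10: x=-0.023, v=-0.089, θ=-0.002, ω=0.089
apply F[10]=+0.317 → step 11: x=-0.025, v=-0.081, θ=-0.001, ω=0.076
apply F[11]=+0.295 → step 12: x=-0.027, v=-0.074, θ=0.001, ω=0.064
apply F[12]=+0.273 → step 13: x=-0.028, v=-0.067, θ=0.002, ω=0.054
apply F[13]=+0.254 → step 14: x=-0.029, v=-0.061, θ=0.003, ω=0.046
apply F[14]=+0.237 → step 15: x=-0.030, v=-0.056, θ=0.004, ω=0.038
apply F[15]=+0.220 → step 16: x=-0.031, v=-0.051, θ=0.004, ω=0.031
apply F[16]=+0.206 → step 17: x=-0.032, v=-0.046, θ=0.005, ω=0.026
apply F[17]=+0.193 → step 18: x=-0.033, v=-0.042, θ=0.005, ω=0.021
apply F[18]=+0.181 → step 19: x=-0.034, v=-0.038, θ=0.006, ω=0.016
apply F[19]=+0.169 → step 20: x=-0.035, v=-0.034, θ=0.006, ω=0.013
max |θ| = 0.032 ≤ 0.081 over all 21 states.

Answer: never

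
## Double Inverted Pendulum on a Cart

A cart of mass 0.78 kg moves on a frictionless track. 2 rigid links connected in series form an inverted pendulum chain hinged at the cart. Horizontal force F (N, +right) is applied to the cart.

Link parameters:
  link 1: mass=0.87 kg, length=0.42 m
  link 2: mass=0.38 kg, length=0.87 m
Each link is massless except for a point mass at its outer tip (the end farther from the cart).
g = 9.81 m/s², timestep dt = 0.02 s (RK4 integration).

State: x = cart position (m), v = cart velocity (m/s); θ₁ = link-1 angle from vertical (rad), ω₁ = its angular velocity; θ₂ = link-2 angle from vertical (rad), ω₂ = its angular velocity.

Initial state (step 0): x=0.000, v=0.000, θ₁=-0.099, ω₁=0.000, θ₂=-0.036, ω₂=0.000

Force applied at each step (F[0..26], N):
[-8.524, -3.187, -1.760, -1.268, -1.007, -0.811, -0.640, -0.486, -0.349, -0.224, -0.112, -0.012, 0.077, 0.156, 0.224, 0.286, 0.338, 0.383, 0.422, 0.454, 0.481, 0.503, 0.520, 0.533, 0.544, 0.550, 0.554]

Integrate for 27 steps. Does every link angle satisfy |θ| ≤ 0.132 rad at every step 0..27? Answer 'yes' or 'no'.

apply F[0]=-8.524 → step 1: x=-0.002, v=-0.185, θ₁=-0.095, ω₁=0.380, θ₂=-0.036, ω₂=0.022
apply F[1]=-3.187 → step 2: x=-0.006, v=-0.238, θ₁=-0.087, ω₁=0.451, θ₂=-0.035, ω₂=0.040
apply F[2]=-1.760 → step 3: x=-0.011, v=-0.257, θ₁=-0.078, ω₁=0.449, θ₂=-0.034, ω₂=0.055
apply F[3]=-1.268 → step 4: x=-0.016, v=-0.267, θ₁=-0.069, ω₁=0.429, θ₂=-0.033, ω₂=0.068
apply F[4]=-1.007 → step 5: x=-0.022, v=-0.273, θ₁=-0.061, ω₁=0.406, θ₂=-0.031, ω₂=0.079
apply F[5]=-0.811 → step 6: x=-0.027, v=-0.276, θ₁=-0.053, ω₁=0.381, θ₂=-0.030, ω₂=0.087
apply F[6]=-0.640 → step 7: x=-0.033, v=-0.277, θ₁=-0.046, ω₁=0.356, θ₂=-0.028, ω₂=0.094
apply F[7]=-0.486 → step 8: x=-0.038, v=-0.276, θ₁=-0.039, ω₁=0.332, θ₂=-0.026, ω₂=0.098
apply F[8]=-0.349 → step 9: x=-0.044, v=-0.274, θ₁=-0.032, ω₁=0.308, θ₂=-0.024, ω₂=0.102
apply F[9]=-0.224 → step 10: x=-0.049, v=-0.270, θ₁=-0.026, ω₁=0.285, θ₂=-0.022, ω₂=0.104
apply F[10]=-0.112 → step 11: x=-0.054, v=-0.266, θ₁=-0.021, ω₁=0.262, θ₂=-0.020, ω₂=0.105
apply F[11]=-0.012 → step 12: x=-0.060, v=-0.260, θ₁=-0.016, ω₁=0.241, θ₂=-0.018, ω₂=0.105
apply F[12]=+0.077 → step 13: x=-0.065, v=-0.254, θ₁=-0.011, ω₁=0.220, θ₂=-0.016, ω₂=0.104
apply F[13]=+0.156 → step 14: x=-0.070, v=-0.247, θ₁=-0.007, ω₁=0.200, θ₂=-0.014, ω₂=0.102
apply F[14]=+0.224 → step 15: x=-0.075, v=-0.240, θ₁=-0.003, ω₁=0.182, θ₂=-0.012, ω₂=0.100
apply F[15]=+0.286 → step 16: x=-0.079, v=-0.232, θ₁=0.000, ω₁=0.164, θ₂=-0.010, ω₂=0.097
apply F[16]=+0.338 → step 17: x=-0.084, v=-0.224, θ₁=0.003, ω₁=0.147, θ₂=-0.008, ω₂=0.093
apply F[17]=+0.383 → step 18: x=-0.088, v=-0.215, θ₁=0.006, ω₁=0.132, θ₂=-0.006, ω₂=0.090
apply F[18]=+0.422 → step 19: x=-0.093, v=-0.207, θ₁=0.008, ω₁=0.117, θ₂=-0.004, ω₂=0.086
apply F[19]=+0.454 → step 20: x=-0.097, v=-0.198, θ₁=0.011, ω₁=0.104, θ₂=-0.003, ω₂=0.081
apply F[20]=+0.481 → step 21: x=-0.101, v=-0.189, θ₁=0.013, ω₁=0.091, θ₂=-0.001, ω₂=0.077
apply F[21]=+0.503 → step 22: x=-0.104, v=-0.181, θ₁=0.014, ω₁=0.080, θ₂=0.000, ω₂=0.073
apply F[22]=+0.520 → step 23: x=-0.108, v=-0.172, θ₁=0.016, ω₁=0.069, θ₂=0.002, ω₂=0.068
apply F[23]=+0.533 → step 24: x=-0.111, v=-0.164, θ₁=0.017, ω₁=0.059, θ₂=0.003, ω₂=0.064
apply F[24]=+0.544 → step 25: x=-0.114, v=-0.155, θ₁=0.018, ω₁=0.050, θ₂=0.004, ω₂=0.059
apply F[25]=+0.550 → step 26: x=-0.117, v=-0.147, θ₁=0.019, ω₁=0.042, θ₂=0.006, ω₂=0.055
apply F[26]=+0.554 → step 27: x=-0.120, v=-0.139, θ₁=0.020, ω₁=0.034, θ₂=0.007, ω₂=0.051
Max |angle| over trajectory = 0.099 rad; bound = 0.132 → within bound.

Answer: yes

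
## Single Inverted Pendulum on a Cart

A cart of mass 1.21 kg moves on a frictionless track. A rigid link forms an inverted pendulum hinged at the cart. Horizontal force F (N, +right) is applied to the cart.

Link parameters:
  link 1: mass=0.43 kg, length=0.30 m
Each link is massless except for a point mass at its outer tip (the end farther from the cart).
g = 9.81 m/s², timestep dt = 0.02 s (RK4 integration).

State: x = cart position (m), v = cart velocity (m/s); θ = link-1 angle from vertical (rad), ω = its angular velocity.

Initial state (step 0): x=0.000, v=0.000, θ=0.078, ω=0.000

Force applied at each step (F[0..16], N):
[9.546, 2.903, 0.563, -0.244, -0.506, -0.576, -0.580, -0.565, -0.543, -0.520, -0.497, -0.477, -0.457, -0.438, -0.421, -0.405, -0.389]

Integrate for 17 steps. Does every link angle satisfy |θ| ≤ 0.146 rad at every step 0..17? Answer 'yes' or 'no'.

apply F[0]=+9.546 → step 1: x=0.002, v=0.152, θ=0.073, ω=-0.456
apply F[1]=+2.903 → step 2: x=0.005, v=0.195, θ=0.063, ω=-0.555
apply F[2]=+0.563 → step 3: x=0.009, v=0.201, θ=0.052, ω=-0.534
apply F[3]=-0.244 → step 4: x=0.013, v=0.193, θ=0.042, ω=-0.479
apply F[4]=-0.506 → step 5: x=0.017, v=0.182, θ=0.033, ω=-0.418
apply F[5]=-0.576 → step 6: x=0.020, v=0.171, θ=0.026, ω=-0.360
apply F[6]=-0.580 → step 7: x=0.023, v=0.160, θ=0.019, ω=-0.309
apply F[7]=-0.565 → step 8: x=0.027, v=0.149, θ=0.013, ω=-0.263
apply F[8]=-0.543 → step 9: x=0.029, v=0.140, θ=0.008, ω=-0.224
apply F[9]=-0.520 → step 10: x=0.032, v=0.130, θ=0.004, ω=-0.190
apply F[10]=-0.497 → step 11: x=0.035, v=0.122, θ=0.001, ω=-0.160
apply F[11]=-0.477 → step 12: x=0.037, v=0.114, θ=-0.002, ω=-0.134
apply F[12]=-0.457 → step 13: x=0.039, v=0.107, θ=-0.005, ω=-0.112
apply F[13]=-0.438 → step 14: x=0.041, v=0.100, θ=-0.007, ω=-0.093
apply F[14]=-0.421 → step 15: x=0.043, v=0.094, θ=-0.008, ω=-0.077
apply F[15]=-0.405 → step 16: x=0.045, v=0.088, θ=-0.010, ω=-0.062
apply F[16]=-0.389 → step 17: x=0.047, v=0.082, θ=-0.011, ω=-0.050
Max |angle| over trajectory = 0.078 rad; bound = 0.146 → within bound.

Answer: yes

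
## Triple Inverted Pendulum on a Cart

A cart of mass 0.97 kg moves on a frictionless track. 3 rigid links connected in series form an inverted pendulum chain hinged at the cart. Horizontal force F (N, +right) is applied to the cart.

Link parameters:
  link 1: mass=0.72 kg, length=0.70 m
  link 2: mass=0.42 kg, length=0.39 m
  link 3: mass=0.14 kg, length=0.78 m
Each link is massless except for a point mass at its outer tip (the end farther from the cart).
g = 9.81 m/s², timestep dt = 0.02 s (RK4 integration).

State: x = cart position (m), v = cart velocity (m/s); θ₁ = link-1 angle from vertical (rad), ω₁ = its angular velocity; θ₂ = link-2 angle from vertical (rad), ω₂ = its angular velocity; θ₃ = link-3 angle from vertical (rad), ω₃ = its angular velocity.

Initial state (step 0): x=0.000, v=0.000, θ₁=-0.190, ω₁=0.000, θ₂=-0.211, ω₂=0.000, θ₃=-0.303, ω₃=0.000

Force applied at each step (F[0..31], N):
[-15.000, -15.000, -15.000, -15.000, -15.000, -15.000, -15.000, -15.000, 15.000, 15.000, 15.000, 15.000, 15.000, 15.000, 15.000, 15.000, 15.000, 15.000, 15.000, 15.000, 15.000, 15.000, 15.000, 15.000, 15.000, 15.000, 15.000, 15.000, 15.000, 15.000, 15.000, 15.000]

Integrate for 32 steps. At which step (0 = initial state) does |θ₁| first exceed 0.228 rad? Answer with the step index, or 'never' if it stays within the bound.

apply F[0]=-15.000 → step 1: x=-0.002, v=-0.250, θ₁=-0.187, ω₁=0.304, θ₂=-0.211, ω₂=-0.005, θ₃=-0.303, ω₃=-0.037
apply F[1]=-15.000 → step 2: x=-0.010, v=-0.503, θ₁=-0.178, ω₁=0.616, θ₂=-0.211, ω₂=-0.017, θ₃=-0.304, ω₃=-0.075
apply F[2]=-15.000 → step 3: x=-0.023, v=-0.761, θ₁=-0.162, ω₁=0.942, θ₂=-0.212, ω₂=-0.041, θ₃=-0.306, ω₃=-0.111
apply F[3]=-15.000 → step 4: x=-0.041, v=-1.027, θ₁=-0.140, ω₁=1.290, θ₂=-0.213, ω₂=-0.084, θ₃=-0.309, ω₃=-0.146
apply F[4]=-15.000 → step 5: x=-0.064, v=-1.304, θ₁=-0.110, ω₁=1.666, θ₂=-0.215, ω₂=-0.146, θ₃=-0.312, ω₃=-0.178
apply F[5]=-15.000 → step 6: x=-0.093, v=-1.592, θ₁=-0.073, ω₁=2.073, θ₂=-0.219, ω₂=-0.229, θ₃=-0.316, ω₃=-0.206
apply F[6]=-15.000 → step 7: x=-0.128, v=-1.892, θ₁=-0.027, ω₁=2.512, θ₂=-0.225, ω₂=-0.321, θ₃=-0.320, ω₃=-0.228
apply F[7]=-15.000 → step 8: x=-0.168, v=-2.201, θ₁=0.027, ω₁=2.973, θ₂=-0.232, ω₂=-0.402, θ₃=-0.325, ω₃=-0.241
apply F[8]=+15.000 → step 9: x=-0.209, v=-1.899, θ₁=0.083, ω₁=2.588, θ₂=-0.241, ω₂=-0.524, θ₃=-0.330, ω₃=-0.256
apply F[9]=+15.000 → step 10: x=-0.245, v=-1.609, θ₁=0.131, ω₁=2.252, θ₂=-0.253, ω₂=-0.722, θ₃=-0.335, ω₃=-0.273
apply F[10]=+15.000 → step 11: x=-0.274, v=-1.330, θ₁=0.173, ω₁=1.962, θ₂=-0.270, ω₂=-0.993, θ₃=-0.341, ω₃=-0.291
apply F[11]=+15.000 → step 12: x=-0.298, v=-1.063, θ₁=0.210, ω₁=1.712, θ₂=-0.293, ω₂=-1.330, θ₃=-0.347, ω₃=-0.306
apply F[12]=+15.000 → step 13: x=-0.316, v=-0.804, θ₁=0.242, ω₁=1.493, θ₂=-0.324, ω₂=-1.723, θ₃=-0.353, ω₃=-0.316
apply F[13]=+15.000 → step 14: x=-0.330, v=-0.553, θ₁=0.270, ω₁=1.295, θ₂=-0.363, ω₂=-2.166, θ₃=-0.360, ω₃=-0.319
apply F[14]=+15.000 → step 15: x=-0.339, v=-0.306, θ₁=0.294, ω₁=1.109, θ₂=-0.411, ω₂=-2.649, θ₃=-0.366, ω₃=-0.315
apply F[15]=+15.000 → step 16: x=-0.342, v=-0.062, θ₁=0.314, ω₁=0.924, θ₂=-0.469, ω₂=-3.164, θ₃=-0.372, ω₃=-0.305
apply F[16]=+15.000 → step 17: x=-0.341, v=0.180, θ₁=0.331, ω₁=0.730, θ₂=-0.537, ω₂=-3.702, θ₃=-0.378, ω₃=-0.293
apply F[17]=+15.000 → step 18: x=-0.335, v=0.423, θ₁=0.343, ω₁=0.516, θ₂=-0.617, ω₂=-4.256, θ₃=-0.384, ω₃=-0.286
apply F[18]=+15.000 → step 19: x=-0.324, v=0.667, θ₁=0.351, ω₁=0.272, θ₂=-0.708, ω₂=-4.817, θ₃=-0.390, ω₃=-0.292
apply F[19]=+15.000 → step 20: x=-0.308, v=0.911, θ₁=0.354, ω₁=-0.009, θ₂=-0.810, ω₂=-5.379, θ₃=-0.396, ω₃=-0.323
apply F[20]=+15.000 → step 21: x=-0.288, v=1.158, θ₁=0.351, ω₁=-0.336, θ₂=-0.923, ω₂=-5.937, θ₃=-0.403, ω₃=-0.393
apply F[21]=+15.000 → step 22: x=-0.262, v=1.406, θ₁=0.340, ω₁=-0.716, θ₂=-1.047, ω₂=-6.485, θ₃=-0.412, ω₃=-0.515
apply F[22]=+15.000 → step 23: x=-0.231, v=1.658, θ₁=0.322, ω₁=-1.153, θ₂=-1.182, ω₂=-7.018, θ₃=-0.424, ω₃=-0.702
apply F[23]=+15.000 → step 24: x=-0.196, v=1.914, θ₁=0.294, ω₁=-1.650, θ₂=-1.328, ω₂=-7.528, θ₃=-0.440, ω₃=-0.967
apply F[24]=+15.000 → step 25: x=-0.155, v=2.177, θ₁=0.255, ω₁=-2.211, θ₂=-1.483, ω₂=-8.002, θ₃=-0.463, ω₃=-1.315
apply F[25]=+15.000 → step 26: x=-0.109, v=2.450, θ₁=0.205, ω₁=-2.833, θ₂=-1.647, ω₂=-8.415, θ₃=-0.494, ω₃=-1.744
apply F[26]=+15.000 → step 27: x=-0.057, v=2.736, θ₁=0.141, ω₁=-3.510, θ₂=-1.819, ω₂=-8.731, θ₃=-0.533, ω₃=-2.239
apply F[27]=+15.000 → step 28: x=0.001, v=3.035, θ₁=0.064, ω₁=-4.225, θ₂=-1.996, ω₂=-8.894, θ₃=-0.583, ω₃=-2.767
apply F[28]=+15.000 → step 29: x=0.065, v=3.344, θ₁=-0.028, ω₁=-4.946, θ₂=-2.173, ω₂=-8.834, θ₃=-0.644, ω₃=-3.277
apply F[29]=+15.000 → step 30: x=0.135, v=3.645, θ₁=-0.133, ω₁=-5.624, θ₂=-2.347, ω₂=-8.483, θ₃=-0.714, ω₃=-3.701
apply F[30]=+15.000 → step 31: x=0.210, v=3.915, θ₁=-0.252, ω₁=-6.200, θ₂=-2.510, ω₂=-7.805, θ₃=-0.791, ω₃=-3.980
apply F[31]=+15.000 → step 32: x=0.291, v=4.126, θ₁=-0.380, ω₁=-6.628, θ₂=-2.657, ω₂=-6.821, θ₃=-0.872, ω₃=-4.089
|θ₁| = 0.242 > 0.228 first at step 13.

Answer: 13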